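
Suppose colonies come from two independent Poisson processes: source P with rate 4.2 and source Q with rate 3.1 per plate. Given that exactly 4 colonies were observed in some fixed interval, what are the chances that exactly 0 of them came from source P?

Given the total, each event is independently from source P with probability p = λ_P/(λ_P+λ_Q) = 4.2/7.3 ≈ 0.5753.
So K ~ Binomial(4, 4.2/7.3): P(K = 0) = C(4,0) · (4.2/7.3)^0 · (3.1/7.3)^4 ≈ 0.0325.

0.0325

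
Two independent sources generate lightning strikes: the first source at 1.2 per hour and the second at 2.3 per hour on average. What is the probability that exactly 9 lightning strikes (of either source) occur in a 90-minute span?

Independent Poisson processes superpose: combined rate λ = 1.2 + 2.3 = 3.5 per hour.
Over the interval, μ = 3.5 × 1.5 = 5.25 (a 90-minute span = 1.5 hours).
P(N = 9) = e^(−5.25) · 5.25^9/9! ≈ 0.0438.

0.0438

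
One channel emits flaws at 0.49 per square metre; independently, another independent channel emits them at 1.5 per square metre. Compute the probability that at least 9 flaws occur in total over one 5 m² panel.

0.6615

Independent Poisson processes superpose: combined rate λ = 0.49 + 1.5 = 1.99 per square metre.
Over the interval, μ = 1.99 × 5 = 9.95 (a 5 m² panel = 5 square metres).
P(N ≥ 9) = 1 − P(N ≤ 8) ≈ 0.6615.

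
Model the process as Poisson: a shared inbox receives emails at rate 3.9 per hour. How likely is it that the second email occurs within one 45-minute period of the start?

0.7894

Over the interval, μ = 3.9 × 0.75 = 2.925 (a 45-minute period = 0.75 hours).
The second arrival falls in the interval iff at least 2 events occur there: P(S_2 ≤ t) = P(N ≥ 2) = 1 − P(N ≤ 1) ≈ 0.7894.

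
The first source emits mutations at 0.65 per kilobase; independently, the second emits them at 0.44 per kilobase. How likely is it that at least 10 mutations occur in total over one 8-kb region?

0.3758

Independent Poisson processes superpose: combined rate λ = 0.65 + 0.44 = 1.09 per kilobase.
Over the interval, μ = 1.09 × 8 = 8.72 (an 8-kb region = 8 kilobases).
P(N ≥ 10) = 1 − P(N ≤ 9) ≈ 0.3758.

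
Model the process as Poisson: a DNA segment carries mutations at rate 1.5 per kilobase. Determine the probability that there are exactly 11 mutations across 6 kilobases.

Over the interval, μ = 1.5 × 6 = 9 (6 kilobases).
P(N = 11) = e^(−μ) μ^11/11! = e^(−9) · 9^11/39916800 ≈ 0.0970.

0.0970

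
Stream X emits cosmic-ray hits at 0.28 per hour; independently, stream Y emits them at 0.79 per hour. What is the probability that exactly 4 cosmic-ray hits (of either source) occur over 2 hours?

Independent Poisson processes superpose: combined rate λ = 0.28 + 0.79 = 1.07 per hour.
Over the interval, μ = 1.07 × 2 = 2.14 (2 hours).
P(N = 4) = e^(−2.14) · 2.14^4/4! ≈ 0.1028.

0.1028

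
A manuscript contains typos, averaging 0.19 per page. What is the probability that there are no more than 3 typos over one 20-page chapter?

0.4735

Over the interval, μ = 0.19 × 20 = 3.8 (a 20-page chapter = 20 pages).
P(N ≤ 3) = Σ_{j=0}^{3} e^(−μ) μ^j/j! ≈ 0.4735.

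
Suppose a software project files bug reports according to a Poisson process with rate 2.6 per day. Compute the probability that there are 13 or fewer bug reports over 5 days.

0.5730

Over the interval, μ = 2.6 × 5 = 13 (5 days).
P(N ≤ 13) = Σ_{j=0}^{13} e^(−μ) μ^j/j! ≈ 0.5730.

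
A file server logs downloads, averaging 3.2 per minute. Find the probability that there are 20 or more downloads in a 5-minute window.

Over the interval, μ = 3.2 × 5 = 16 (a 5-minute window = 5 minutes).
P(N ≥ 20) = 1 − P(N ≤ 19) = 1 − Σ_{j=0}^{19} e^(−μ) μ^j/j! ≈ 0.1878.

0.1878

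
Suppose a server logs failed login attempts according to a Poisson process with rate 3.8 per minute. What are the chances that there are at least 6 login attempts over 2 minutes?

Over the interval, μ = 3.8 × 2 = 7.6 (2 minutes).
P(N ≥ 6) = 1 − P(N ≤ 5) = 1 − Σ_{j=0}^{5} e^(−μ) μ^j/j! ≈ 0.7693.

0.7693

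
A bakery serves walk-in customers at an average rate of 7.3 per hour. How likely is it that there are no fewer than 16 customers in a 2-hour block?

Over the interval, μ = 7.3 × 2 = 14.6 (a 2-hour block = 2 hours).
P(N ≥ 16) = 1 − P(N ≤ 15) = 1 − Σ_{j=0}^{15} e^(−μ) μ^j/j! ≈ 0.3910.

0.3910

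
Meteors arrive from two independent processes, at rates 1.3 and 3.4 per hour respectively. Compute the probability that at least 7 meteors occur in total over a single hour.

Independent Poisson processes superpose: combined rate λ = 1.3 + 3.4 = 4.7 per hour.
So μ = 4.7.
P(N ≥ 7) = 1 − P(N ≤ 6) ≈ 0.1954.

0.1954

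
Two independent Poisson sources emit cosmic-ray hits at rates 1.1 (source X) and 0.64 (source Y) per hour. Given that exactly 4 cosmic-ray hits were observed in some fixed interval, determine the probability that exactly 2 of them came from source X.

0.3244

Given the total, each event is independently from source X with probability p = λ_X/(λ_X+λ_Y) = 1.1/1.74 ≈ 0.6322.
So K ~ Binomial(4, 1.1/1.74): P(K = 2) = C(4,2) · (1.1/1.74)^2 · (0.64/1.74)^2 ≈ 0.3244.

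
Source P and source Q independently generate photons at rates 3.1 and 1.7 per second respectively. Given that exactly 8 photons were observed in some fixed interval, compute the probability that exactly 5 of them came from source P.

0.2795

Given the total, each event is independently from source P with probability p = λ_P/(λ_P+λ_Q) = 3.1/4.8 ≈ 0.6458.
So K ~ Binomial(8, 3.1/4.8): P(K = 5) = C(8,5) · (3.1/4.8)^5 · (1.7/4.8)^3 ≈ 0.2795.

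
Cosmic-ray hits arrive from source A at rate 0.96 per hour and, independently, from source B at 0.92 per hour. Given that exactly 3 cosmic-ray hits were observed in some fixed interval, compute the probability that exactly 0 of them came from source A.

Given the total, each event is independently from source A with probability p = λ_A/(λ_A+λ_B) = 0.96/1.88 ≈ 0.5106.
So K ~ Binomial(3, 0.96/1.88): P(K = 0) = C(3,0) · (0.96/1.88)^0 · (0.92/1.88)^3 ≈ 0.1172.

0.1172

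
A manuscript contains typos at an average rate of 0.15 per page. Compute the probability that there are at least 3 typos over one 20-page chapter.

Over the interval, μ = 0.15 × 20 = 3 (a 20-page chapter = 20 pages).
P(N ≥ 3) = 1 − P(N ≤ 2) = 1 − Σ_{j=0}^{2} e^(−μ) μ^j/j! ≈ 0.5768.

0.5768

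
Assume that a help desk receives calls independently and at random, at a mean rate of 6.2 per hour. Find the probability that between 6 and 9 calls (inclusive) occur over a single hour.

With mean μ = 6.2 per hour,
P(6 ≤ N ≤ 9) = Σ_{j=6}^{9} e^(−6.2) · 6.2^j/j! ≈ 0.4875.

0.4875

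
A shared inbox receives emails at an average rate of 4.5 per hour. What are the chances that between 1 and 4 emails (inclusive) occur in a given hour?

0.5210

With mean μ = 4.5 per hour,
P(1 ≤ N ≤ 4) = Σ_{j=1}^{4} e^(−4.5) · 4.5^j/j! ≈ 0.5210.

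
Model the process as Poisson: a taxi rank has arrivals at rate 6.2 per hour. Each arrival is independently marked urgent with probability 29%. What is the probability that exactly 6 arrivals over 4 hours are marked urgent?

0.1447

Thinning: the arrivals that are marked urgent themselves form a Poisson process with rate 0.29 × 6.2 = 1.798 per hour.
Over the interval, μ = 1.798 × 4 = 7.192 (4 hours).
P(N = 6) = e^(−7.192) · 7.192^6/6! ≈ 0.1447.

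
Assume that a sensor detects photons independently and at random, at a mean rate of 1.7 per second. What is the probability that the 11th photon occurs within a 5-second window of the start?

0.2366

Over the interval, μ = 1.7 × 5 = 8.5 (a 5-second window = 5 seconds).
The 11th arrival falls in the interval iff at least 11 events occur there: P(S_11 ≤ t) = P(N ≥ 11) = 1 − P(N ≤ 10) ≈ 0.2366.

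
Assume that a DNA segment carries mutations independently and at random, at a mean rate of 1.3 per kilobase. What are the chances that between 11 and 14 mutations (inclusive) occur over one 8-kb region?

Over the interval, μ = 1.3 × 8 = 10.4 (an 8-kb region = 8 kilobases).
P(11 ≤ N ≤ 14) = Σ_{j=11}^{14} e^(−10.4) · 10.4^j/j! ≈ 0.3609.

0.3609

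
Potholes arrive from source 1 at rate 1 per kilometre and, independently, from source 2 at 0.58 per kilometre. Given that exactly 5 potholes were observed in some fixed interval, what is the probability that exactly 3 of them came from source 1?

Given the total, each event is independently from source 1 with probability p = λ_1/(λ_1+λ_2) = 1/1.58 ≈ 0.6329.
So K ~ Binomial(5, 1/1.58): P(K = 3) = C(5,3) · (1/1.58)^3 · (0.58/1.58)^2 ≈ 0.3416.

0.3416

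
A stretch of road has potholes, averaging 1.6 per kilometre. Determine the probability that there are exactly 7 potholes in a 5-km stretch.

Over the interval, μ = 1.6 × 5 = 8 (a 5-km stretch = 5 kilometres).
P(N = 7) = e^(−μ) μ^7/7! = e^(−8) · 8^7/5040 ≈ 0.1396.

0.1396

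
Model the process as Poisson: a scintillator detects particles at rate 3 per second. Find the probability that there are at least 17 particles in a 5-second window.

Over the interval, μ = 3 × 5 = 15 (a 5-second window = 5 seconds).
P(N ≥ 17) = 1 − P(N ≤ 16) = 1 − Σ_{j=0}^{16} e^(−μ) μ^j/j! ≈ 0.3359.

0.3359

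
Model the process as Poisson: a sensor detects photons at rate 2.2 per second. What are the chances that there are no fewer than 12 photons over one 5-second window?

0.4207

Over the interval, μ = 2.2 × 5 = 11 (a 5-second window = 5 seconds).
P(N ≥ 12) = 1 − P(N ≤ 11) = 1 − Σ_{j=0}^{11} e^(−μ) μ^j/j! ≈ 0.4207.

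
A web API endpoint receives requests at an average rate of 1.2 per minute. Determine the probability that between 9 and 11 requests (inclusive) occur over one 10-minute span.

0.3066

Over the interval, μ = 1.2 × 10 = 12 (a 10-minute span = 10 minutes).
P(9 ≤ N ≤ 11) = Σ_{j=9}^{11} e^(−12) · 12^j/j! ≈ 0.3066.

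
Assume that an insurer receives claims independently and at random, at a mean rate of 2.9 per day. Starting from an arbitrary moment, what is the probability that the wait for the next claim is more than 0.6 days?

0.1755

The wait for the next event is exponential with rate λ = 2.9 per day.
P(T > 0.6) = e^(−λt) = e^(−2.9 × 0.6) = e^(−1.74) ≈ 0.1755.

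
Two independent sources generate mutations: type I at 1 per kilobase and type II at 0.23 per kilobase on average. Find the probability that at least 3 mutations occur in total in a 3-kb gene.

Independent Poisson processes superpose: combined rate λ = 1 + 0.23 = 1.23 per kilobase.
Over the interval, μ = 1.23 × 3 = 3.69 (a 3-kb gene = 3 kilobases).
P(N ≥ 3) = 1 − P(N ≤ 2) ≈ 0.7129.

0.7129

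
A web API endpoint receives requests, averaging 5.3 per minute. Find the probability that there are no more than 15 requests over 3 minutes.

Over the interval, μ = 5.3 × 3 = 15.9 (3 minutes).
P(N ≤ 15) = Σ_{j=0}^{15} e^(−μ) μ^j/j! ≈ 0.4767.

0.4767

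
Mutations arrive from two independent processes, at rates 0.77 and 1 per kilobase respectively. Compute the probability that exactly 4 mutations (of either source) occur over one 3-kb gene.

Independent Poisson processes superpose: combined rate λ = 0.77 + 1 = 1.77 per kilobase.
Over the interval, μ = 1.77 × 3 = 5.31 (a 3-kb gene = 3 kilobases).
P(N = 4) = e^(−5.31) · 5.31^4/4! ≈ 0.1637.

0.1637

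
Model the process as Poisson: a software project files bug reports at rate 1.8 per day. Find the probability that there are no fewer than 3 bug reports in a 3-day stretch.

Over the interval, μ = 1.8 × 3 = 5.4 (a 3-day stretch = 3 days).
P(N ≥ 3) = 1 − P(N ≤ 2) = 1 − Σ_{j=0}^{2} e^(−μ) μ^j/j! ≈ 0.9052.

0.9052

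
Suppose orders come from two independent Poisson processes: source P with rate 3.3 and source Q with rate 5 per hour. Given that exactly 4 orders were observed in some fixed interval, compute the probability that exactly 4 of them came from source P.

Given the total, each event is independently from source P with probability p = λ_P/(λ_P+λ_Q) = 3.3/8.3 ≈ 0.3976.
So K ~ Binomial(4, 3.3/8.3): P(K = 4) = C(4,4) · (3.3/8.3)^4 · (5/8.3)^0 ≈ 0.0250.

0.0250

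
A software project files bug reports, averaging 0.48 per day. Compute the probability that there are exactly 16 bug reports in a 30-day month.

0.0911

Over the interval, μ = 0.48 × 30 = 14.4 (a 30-day month = 30 days).
P(N = 16) = e^(−μ) μ^16/16! = e^(−14.4) · 14.4^16/20922789888000 ≈ 0.0911.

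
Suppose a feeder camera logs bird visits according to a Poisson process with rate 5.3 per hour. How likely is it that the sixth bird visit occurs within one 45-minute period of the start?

0.2110

Over the interval, μ = 5.3 × 0.75 = 3.975 (a 45-minute period = 0.75 hours).
The sixth arrival falls in the interval iff at least 6 events occur there: P(S_6 ≤ t) = P(N ≥ 6) = 1 − P(N ≤ 5) ≈ 0.2110.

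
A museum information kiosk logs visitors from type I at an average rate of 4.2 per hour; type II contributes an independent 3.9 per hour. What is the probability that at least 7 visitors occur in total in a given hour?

Independent Poisson processes superpose: combined rate λ = 4.2 + 3.9 = 8.1 per hour.
So μ = 8.1.
P(N ≥ 7) = 1 − P(N ≤ 6) ≈ 0.6987.

0.6987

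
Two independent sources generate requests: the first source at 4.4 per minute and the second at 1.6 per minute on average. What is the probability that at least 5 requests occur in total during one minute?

Independent Poisson processes superpose: combined rate λ = 4.4 + 1.6 = 6 per minute.
So μ = 6.
P(N ≥ 5) = 1 − P(N ≤ 4) ≈ 0.7149.

0.7149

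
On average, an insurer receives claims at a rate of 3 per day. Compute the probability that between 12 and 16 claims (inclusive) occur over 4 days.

0.4371

Over the interval, μ = 3 × 4 = 12 (4 days).
P(12 ≤ N ≤ 16) = Σ_{j=12}^{16} e^(−12) · 12^j/j! ≈ 0.4371.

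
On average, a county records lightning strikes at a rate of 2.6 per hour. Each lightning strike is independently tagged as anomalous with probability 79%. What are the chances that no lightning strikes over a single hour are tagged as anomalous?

Thinning: the lightning strikes that are tagged as anomalous themselves form a Poisson process with rate 0.79 × 2.6 = 2.054 per hour.
So μ = 2.054.
P(N = 0) = e^(−2.054) · 2.054^0/0! ≈ 0.1282.

0.1282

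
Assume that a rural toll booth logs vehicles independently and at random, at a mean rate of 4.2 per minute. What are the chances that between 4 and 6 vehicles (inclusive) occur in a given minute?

With mean μ = 4.2 per minute,
P(4 ≤ N ≤ 6) = Σ_{j=4}^{6} e^(−4.2) · 4.2^j/j! ≈ 0.4721.

0.4721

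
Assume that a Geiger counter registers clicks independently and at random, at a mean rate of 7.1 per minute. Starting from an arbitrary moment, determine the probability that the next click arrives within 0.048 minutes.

Inter-arrival times are exponential with rate λ = 7.1 per minute.
P(T ≤ 0.048) = 1 − e^(−λt) = 1 − e^(−7.1 × 0.048) = 1 − e^(−0.3408) ≈ 0.2888.

0.2888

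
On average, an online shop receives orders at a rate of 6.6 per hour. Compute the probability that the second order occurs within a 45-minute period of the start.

Over the interval, μ = 6.6 × 0.75 = 4.95 (a 45-minute period = 0.75 hours).
The second arrival falls in the interval iff at least 2 events occur there: P(S_2 ≤ t) = P(N ≥ 2) = 1 − P(N ≤ 1) ≈ 0.9579.

0.9579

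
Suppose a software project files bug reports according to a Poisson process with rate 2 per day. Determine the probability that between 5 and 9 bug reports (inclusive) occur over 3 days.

Over the interval, μ = 2 × 3 = 6 (3 days).
P(5 ≤ N ≤ 9) = Σ_{j=5}^{9} e^(−6) · 6^j/j! ≈ 0.6310.

0.6310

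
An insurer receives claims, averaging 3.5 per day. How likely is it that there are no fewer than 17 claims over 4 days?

0.2441

Over the interval, μ = 3.5 × 4 = 14 (4 days).
P(N ≥ 17) = 1 − P(N ≤ 16) = 1 − Σ_{j=0}^{16} e^(−μ) μ^j/j! ≈ 0.2441.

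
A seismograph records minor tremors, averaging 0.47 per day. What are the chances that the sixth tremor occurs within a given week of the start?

Over the interval, μ = 0.47 × 7 = 3.29 (a week = 7 days).
The sixth arrival falls in the interval iff at least 6 events occur there: P(S_6 ≤ t) = P(N ≥ 6) = 1 − P(N ≤ 5) ≈ 0.1159.

0.1159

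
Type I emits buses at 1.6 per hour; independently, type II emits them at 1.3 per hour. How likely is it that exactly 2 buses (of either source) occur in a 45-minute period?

0.2687

Independent Poisson processes superpose: combined rate λ = 1.6 + 1.3 = 2.9 per hour.
Over the interval, μ = 2.9 × 0.75 = 2.175 (a 45-minute period = 0.75 hours).
P(N = 2) = e^(−2.175) · 2.175^2/2! ≈ 0.2687.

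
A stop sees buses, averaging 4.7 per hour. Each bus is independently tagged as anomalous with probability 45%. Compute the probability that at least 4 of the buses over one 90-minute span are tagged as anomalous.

Thinning: the buses that are tagged as anomalous themselves form a Poisson process with rate 0.45 × 4.7 = 2.115 per hour.
Over the interval, μ = 2.115 × 1.5 = 3.1725 (a 90-minute span = 1.5 hours).
P(N ≥ 4) = 1 − P(N ≤ 3) ≈ 0.3914.

0.3914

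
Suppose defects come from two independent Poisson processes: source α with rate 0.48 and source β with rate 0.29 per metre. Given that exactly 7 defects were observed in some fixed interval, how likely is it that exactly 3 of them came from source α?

Given the total, each event is independently from source α with probability p = λ_α/(λ_α+λ_β) = 0.48/0.77 ≈ 0.6234.
So K ~ Binomial(7, 0.48/0.77): P(K = 3) = C(7,3) · (0.48/0.77)^3 · (0.29/0.77)^4 ≈ 0.1706.

0.1706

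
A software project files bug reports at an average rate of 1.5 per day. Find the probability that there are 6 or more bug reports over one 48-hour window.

Over the interval, μ = 1.5 × 2 = 3 (a 48-hour window = 2 days).
P(N ≥ 6) = 1 − P(N ≤ 5) = 1 − Σ_{j=0}^{5} e^(−μ) μ^j/j! ≈ 0.0839.

0.0839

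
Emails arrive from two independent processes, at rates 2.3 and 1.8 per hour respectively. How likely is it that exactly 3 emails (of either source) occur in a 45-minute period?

0.2238

Independent Poisson processes superpose: combined rate λ = 2.3 + 1.8 = 4.1 per hour.
Over the interval, μ = 4.1 × 0.75 = 3.075 (a 45-minute period = 0.75 hours).
P(N = 3) = e^(−3.075) · 3.075^3/3! ≈ 0.2238.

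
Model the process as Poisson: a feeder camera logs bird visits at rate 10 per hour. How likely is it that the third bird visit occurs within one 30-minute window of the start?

Over the interval, μ = 10 × 0.5 = 5 (a 30-minute window = 0.5 hours).
The third arrival falls in the interval iff at least 3 events occur there: P(S_3 ≤ t) = P(N ≥ 3) = 1 − P(N ≤ 2) ≈ 0.8753.

0.8753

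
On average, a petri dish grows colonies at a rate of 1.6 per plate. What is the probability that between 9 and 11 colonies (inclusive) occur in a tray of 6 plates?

0.3616

Over the interval, μ = 1.6 × 6 = 9.6 (a tray of 6 plates = 6 plates).
P(9 ≤ N ≤ 11) = Σ_{j=9}^{11} e^(−9.6) · 9.6^j/j! ≈ 0.3616.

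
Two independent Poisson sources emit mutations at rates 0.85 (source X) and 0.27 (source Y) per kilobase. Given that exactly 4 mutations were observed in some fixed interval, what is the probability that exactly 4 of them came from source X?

Given the total, each event is independently from source X with probability p = λ_X/(λ_X+λ_Y) = 0.85/1.12 ≈ 0.7589.
So K ~ Binomial(4, 0.85/1.12): P(K = 4) = C(4,4) · (0.85/1.12)^4 · (0.27/1.12)^0 ≈ 0.3317.

0.3317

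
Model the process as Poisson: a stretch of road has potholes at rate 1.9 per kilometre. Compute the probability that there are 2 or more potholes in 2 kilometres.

0.8926

Over the interval, μ = 1.9 × 2 = 3.8 (2 kilometres).
P(N ≥ 2) = 1 − P(N ≤ 1) = 1 − Σ_{j=0}^{1} e^(−μ) μ^j/j! ≈ 0.8926.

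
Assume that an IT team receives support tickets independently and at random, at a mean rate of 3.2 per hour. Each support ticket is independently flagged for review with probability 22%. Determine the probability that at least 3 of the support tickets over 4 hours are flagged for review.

0.5344

Thinning: the support tickets that are flagged for review themselves form a Poisson process with rate 0.22 × 3.2 = 0.704 per hour.
Over the interval, μ = 0.704 × 4 = 2.816 (4 hours).
P(N ≥ 3) = 1 − P(N ≤ 2) ≈ 0.5344.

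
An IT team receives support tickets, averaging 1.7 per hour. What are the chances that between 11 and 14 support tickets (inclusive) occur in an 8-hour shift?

Over the interval, μ = 1.7 × 8 = 13.6 (an 8-hour shift = 8 hours).
P(11 ≤ N ≤ 14) = Σ_{j=11}^{14} e^(−13.6) · 13.6^j/j! ≈ 0.4090.

0.4090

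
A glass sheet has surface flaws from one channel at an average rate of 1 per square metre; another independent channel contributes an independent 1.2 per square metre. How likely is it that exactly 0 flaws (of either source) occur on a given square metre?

Independent Poisson processes superpose: combined rate λ = 1 + 1.2 = 2.2 per square metre.
So μ = 2.2.
P(N = 0) = e^(−2.2) · 2.2^0/0! ≈ 0.1108.

0.1108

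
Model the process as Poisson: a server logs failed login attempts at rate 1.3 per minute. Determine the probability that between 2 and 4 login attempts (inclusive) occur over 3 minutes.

0.5492

Over the interval, μ = 1.3 × 3 = 3.9 (3 minutes).
P(2 ≤ N ≤ 4) = Σ_{j=2}^{4} e^(−3.9) · 3.9^j/j! ≈ 0.5492.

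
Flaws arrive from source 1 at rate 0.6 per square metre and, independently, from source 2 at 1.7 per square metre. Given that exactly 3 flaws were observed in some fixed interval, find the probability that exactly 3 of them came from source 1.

0.0178

Given the total, each event is independently from source 1 with probability p = λ_1/(λ_1+λ_2) = 0.6/2.3 ≈ 0.2609.
So K ~ Binomial(3, 0.6/2.3): P(K = 3) = C(3,3) · (0.6/2.3)^3 · (1.7/2.3)^0 ≈ 0.0178.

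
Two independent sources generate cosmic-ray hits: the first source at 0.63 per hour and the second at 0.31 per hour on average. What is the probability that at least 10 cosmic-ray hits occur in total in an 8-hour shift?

Independent Poisson processes superpose: combined rate λ = 0.63 + 0.31 = 0.94 per hour.
Over the interval, μ = 0.94 × 8 = 7.52 (an 8-hour shift = 8 hours).
P(N ≥ 10) = 1 − P(N ≤ 9) ≈ 0.2259.

0.2259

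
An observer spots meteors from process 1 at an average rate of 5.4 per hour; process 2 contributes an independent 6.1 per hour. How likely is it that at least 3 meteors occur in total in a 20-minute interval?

0.7364

Independent Poisson processes superpose: combined rate λ = 5.4 + 6.1 = 11.5 per hour.
Over the interval, μ = 11.5 × 1/3 ≈ 3.83333 (a 20-minute interval = 1/3 hours).
P(N ≥ 3) = 1 − P(N ≤ 2) ≈ 0.7364.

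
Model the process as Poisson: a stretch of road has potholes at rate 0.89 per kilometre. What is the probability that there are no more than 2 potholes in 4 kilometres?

0.3099

Over the interval, μ = 0.89 × 4 = 3.56 (4 kilometres).
P(N ≤ 2) = Σ_{j=0}^{2} e^(−μ) μ^j/j! ≈ 0.3099.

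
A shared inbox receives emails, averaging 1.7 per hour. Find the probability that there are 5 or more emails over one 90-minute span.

0.1156

Over the interval, μ = 1.7 × 1.5 = 2.55 (a 90-minute span = 1.5 hours).
P(N ≥ 5) = 1 − P(N ≤ 4) = 1 − Σ_{j=0}^{4} e^(−μ) μ^j/j! ≈ 0.1156.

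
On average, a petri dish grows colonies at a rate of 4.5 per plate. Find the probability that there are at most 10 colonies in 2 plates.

0.7060

Over the interval, μ = 4.5 × 2 = 9 (2 plates).
P(N ≤ 10) = Σ_{j=0}^{10} e^(−μ) μ^j/j! ≈ 0.7060.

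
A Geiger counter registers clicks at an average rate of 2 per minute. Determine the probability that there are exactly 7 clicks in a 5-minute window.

Over the interval, μ = 2 × 5 = 10 (a 5-minute window = 5 minutes).
P(N = 7) = e^(−μ) μ^7/7! = e^(−10) · 10^7/5040 ≈ 0.0901.

0.0901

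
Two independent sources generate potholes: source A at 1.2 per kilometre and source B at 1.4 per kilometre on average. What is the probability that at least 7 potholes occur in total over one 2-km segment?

0.2676

Independent Poisson processes superpose: combined rate λ = 1.2 + 1.4 = 2.6 per kilometre.
Over the interval, μ = 2.6 × 2 = 5.2 (a 2-km segment = 2 kilometres).
P(N ≥ 7) = 1 − P(N ≤ 6) ≈ 0.2676.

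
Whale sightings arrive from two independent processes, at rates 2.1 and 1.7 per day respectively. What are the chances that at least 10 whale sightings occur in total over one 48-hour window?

0.2351

Independent Poisson processes superpose: combined rate λ = 2.1 + 1.7 = 3.8 per day.
Over the interval, μ = 3.8 × 2 = 7.6 (a 48-hour window = 2 days).
P(N ≥ 10) = 1 − P(N ≤ 9) ≈ 0.2351.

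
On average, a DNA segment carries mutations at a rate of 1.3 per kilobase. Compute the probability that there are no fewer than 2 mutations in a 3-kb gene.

0.9008

Over the interval, μ = 1.3 × 3 = 3.9 (a 3-kb gene = 3 kilobases).
P(N ≥ 2) = 1 − P(N ≤ 1) = 1 − Σ_{j=0}^{1} e^(−μ) μ^j/j! ≈ 0.9008.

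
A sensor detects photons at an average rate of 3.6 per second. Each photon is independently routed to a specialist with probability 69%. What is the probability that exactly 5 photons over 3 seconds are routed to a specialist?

0.1111

Thinning: the photons that are routed to a specialist themselves form a Poisson process with rate 0.69 × 3.6 = 2.484 per second.
Over the interval, μ = 2.484 × 3 = 7.452 (3 seconds).
P(N = 5) = e^(−7.452) · 7.452^5/5! ≈ 0.1111.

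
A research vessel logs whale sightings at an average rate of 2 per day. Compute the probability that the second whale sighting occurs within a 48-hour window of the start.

0.9084

Over the interval, μ = 2 × 2 = 4 (a 48-hour window = 2 days).
The second arrival falls in the interval iff at least 2 events occur there: P(S_2 ≤ t) = P(N ≥ 2) = 1 − P(N ≤ 1) ≈ 0.9084.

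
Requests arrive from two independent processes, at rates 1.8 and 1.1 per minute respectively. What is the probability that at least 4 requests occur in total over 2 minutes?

0.8300

Independent Poisson processes superpose: combined rate λ = 1.8 + 1.1 = 2.9 per minute.
Over the interval, μ = 2.9 × 2 = 5.8 (2 minutes).
P(N ≥ 4) = 1 − P(N ≤ 3) ≈ 0.8300.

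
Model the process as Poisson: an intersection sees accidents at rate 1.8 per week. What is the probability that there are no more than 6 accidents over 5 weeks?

Over the interval, μ = 1.8 × 5 = 9 (5 weeks).
P(N ≤ 6) = Σ_{j=0}^{6} e^(−μ) μ^j/j! ≈ 0.2068.

0.2068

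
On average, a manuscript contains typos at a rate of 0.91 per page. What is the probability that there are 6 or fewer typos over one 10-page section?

0.1978

Over the interval, μ = 0.91 × 10 = 9.1 (a 10-page section = 10 pages).
P(N ≤ 6) = Σ_{j=0}^{6} e^(−μ) μ^j/j! ≈ 0.1978.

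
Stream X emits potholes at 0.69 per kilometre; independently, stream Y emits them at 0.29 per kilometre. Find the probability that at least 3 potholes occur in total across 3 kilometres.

0.5632

Independent Poisson processes superpose: combined rate λ = 0.69 + 0.29 = 0.98 per kilometre.
Over the interval, μ = 0.98 × 3 = 2.94 (3 kilometres).
P(N ≥ 3) = 1 − P(N ≤ 2) ≈ 0.5632.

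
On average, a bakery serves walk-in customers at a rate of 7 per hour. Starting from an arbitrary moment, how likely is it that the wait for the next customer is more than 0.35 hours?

0.0863

The wait for the next event is exponential with rate λ = 7 per hour.
P(T > 0.35) = e^(−λt) = e^(−7 × 0.35) = e^(−2.45) ≈ 0.0863.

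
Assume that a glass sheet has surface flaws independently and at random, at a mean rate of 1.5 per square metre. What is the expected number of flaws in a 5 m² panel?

E[N] = λt = 1.5 × 5 = 7.5 (a 5 m² panel = 5 square metres).

7.5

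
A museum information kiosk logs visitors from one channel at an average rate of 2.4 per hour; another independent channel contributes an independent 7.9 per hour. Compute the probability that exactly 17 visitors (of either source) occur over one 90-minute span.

Independent Poisson processes superpose: combined rate λ = 2.4 + 7.9 = 10.3 per hour.
Over the interval, μ = 10.3 × 1.5 = 15.45 (a 90-minute span = 1.5 hours).
P(N = 17) = e^(−15.45) · 15.45^17/17! ≈ 0.0893.

0.0893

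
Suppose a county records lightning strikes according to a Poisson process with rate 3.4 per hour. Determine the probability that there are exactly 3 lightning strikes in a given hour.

With mean μ = 3.4 per hour,
P(N = 3) = e^(−μ) μ^3/3! = e^(−3.4) · 3.4^3/6 ≈ 0.2186.

0.2186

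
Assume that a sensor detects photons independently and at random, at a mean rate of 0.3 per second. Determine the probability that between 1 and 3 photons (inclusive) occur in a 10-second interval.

Over the interval, μ = 0.3 × 10 = 3 (a 10-second interval = 10 seconds).
P(1 ≤ N ≤ 3) = Σ_{j=1}^{3} e^(−3) · 3^j/j! ≈ 0.5974.

0.5974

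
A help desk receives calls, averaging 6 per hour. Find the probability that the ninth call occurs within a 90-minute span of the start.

Over the interval, μ = 6 × 1.5 = 9 (a 90-minute span = 1.5 hours).
The ninth arrival falls in the interval iff at least 9 events occur there: P(S_9 ≤ t) = P(N ≥ 9) = 1 − P(N ≤ 8) ≈ 0.5443.

0.5443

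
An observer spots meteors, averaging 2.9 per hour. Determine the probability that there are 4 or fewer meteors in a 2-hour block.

Over the interval, μ = 2.9 × 2 = 5.8 (a 2-hour block = 2 hours).
P(N ≤ 4) = Σ_{j=0}^{4} e^(−μ) μ^j/j! ≈ 0.3127.

0.3127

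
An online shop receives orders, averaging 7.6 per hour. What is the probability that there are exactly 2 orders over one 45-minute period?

Over the interval, μ = 7.6 × 0.75 = 5.7 (a 45-minute period = 0.75 hours).
P(N = 2) = e^(−μ) μ^2/2! = e^(−5.7) · 5.7^2/2 ≈ 0.0544.

0.0544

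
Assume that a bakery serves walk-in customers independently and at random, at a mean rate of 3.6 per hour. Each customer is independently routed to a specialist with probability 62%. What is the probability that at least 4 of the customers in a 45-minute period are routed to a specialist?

Thinning: the customers that are routed to a specialist themselves form a Poisson process with rate 0.62 × 3.6 = 2.232 per hour.
Over the interval, μ = 2.232 × 0.75 = 1.674 (a 45-minute period = 0.75 hours).
P(N ≥ 4) = 1 − P(N ≤ 3) ≈ 0.0893.

0.0893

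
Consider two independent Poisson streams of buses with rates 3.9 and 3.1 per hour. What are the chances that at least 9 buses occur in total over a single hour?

0.2709

Independent Poisson processes superpose: combined rate λ = 3.9 + 3.1 = 7 per hour.
So μ = 7.
P(N ≥ 9) = 1 − P(N ≤ 8) ≈ 0.2709.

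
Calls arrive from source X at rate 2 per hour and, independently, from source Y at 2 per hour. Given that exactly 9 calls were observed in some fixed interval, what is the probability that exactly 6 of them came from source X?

Given the total, each event is independently from source X with probability p = λ_X/(λ_X+λ_Y) = 2/4 = 0.5000.
So K ~ Binomial(9, 2/4): P(K = 6) = C(9,6) · (2/4)^6 · (2/4)^3 ≈ 0.1641.

0.1641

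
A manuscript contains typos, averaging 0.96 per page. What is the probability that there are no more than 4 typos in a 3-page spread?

0.8350

Over the interval, μ = 0.96 × 3 = 2.88 (a 3-page spread = 3 pages).
P(N ≤ 4) = Σ_{j=0}^{4} e^(−μ) μ^j/j! ≈ 0.8350.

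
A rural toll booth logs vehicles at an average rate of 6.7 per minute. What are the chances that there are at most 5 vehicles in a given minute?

With mean μ = 6.7 per minute,
P(N ≤ 5) = Σ_{j=0}^{5} e^(−μ) μ^j/j! ≈ 0.3406.

0.3406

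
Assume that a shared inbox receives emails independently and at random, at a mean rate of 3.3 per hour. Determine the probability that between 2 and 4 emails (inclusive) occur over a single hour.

With mean μ = 3.3 per hour,
P(2 ≤ N ≤ 4) = Σ_{j=2}^{4} e^(−3.3) · 3.3^j/j! ≈ 0.6040.

0.6040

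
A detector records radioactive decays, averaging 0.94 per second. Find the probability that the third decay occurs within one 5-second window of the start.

Over the interval, μ = 0.94 × 5 = 4.7 (a 5-second window = 5 seconds).
The third arrival falls in the interval iff at least 3 events occur there: P(S_3 ≤ t) = P(N ≥ 3) = 1 − P(N ≤ 2) ≈ 0.8477.

0.8477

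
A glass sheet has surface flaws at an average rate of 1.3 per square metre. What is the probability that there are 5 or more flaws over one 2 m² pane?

Over the interval, μ = 1.3 × 2 = 2.6 (a 2 m² pane = 2 square metres).
P(N ≥ 5) = 1 − P(N ≤ 4) = 1 − Σ_{j=0}^{4} e^(−μ) μ^j/j! ≈ 0.1226.

0.1226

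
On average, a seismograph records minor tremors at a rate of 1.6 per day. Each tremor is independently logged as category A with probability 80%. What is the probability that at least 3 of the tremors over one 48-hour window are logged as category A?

0.4715

Thinning: the tremors that are logged as category A themselves form a Poisson process with rate 0.8 × 1.6 = 1.28 per day.
Over the interval, μ = 1.28 × 2 = 2.56 (a 48-hour window = 2 days).
P(N ≥ 3) = 1 − P(N ≤ 2) ≈ 0.4715.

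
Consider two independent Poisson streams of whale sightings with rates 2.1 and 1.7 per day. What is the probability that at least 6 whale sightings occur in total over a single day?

Independent Poisson processes superpose: combined rate λ = 2.1 + 1.7 = 3.8 per day.
So μ = 3.8.
P(N ≥ 6) = 1 − P(N ≤ 5) ≈ 0.1844.

0.1844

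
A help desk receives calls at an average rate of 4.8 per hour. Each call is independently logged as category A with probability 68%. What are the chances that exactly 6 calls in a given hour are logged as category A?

0.0642

Thinning: the calls that are logged as category A themselves form a Poisson process with rate 0.68 × 4.8 = 3.264 per hour.
So μ = 3.264.
P(N = 6) = e^(−3.264) · 3.264^6/6! ≈ 0.0642.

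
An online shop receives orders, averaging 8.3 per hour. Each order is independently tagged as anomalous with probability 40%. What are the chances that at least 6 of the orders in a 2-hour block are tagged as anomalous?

Thinning: the orders that are tagged as anomalous themselves form a Poisson process with rate 0.4 × 8.3 = 3.32 per hour.
Over the interval, μ = 3.32 × 2 = 6.64 (a 2-hour block = 2 hours).
P(N ≥ 6) = 1 − P(N ≤ 5) ≈ 0.6510.

0.6510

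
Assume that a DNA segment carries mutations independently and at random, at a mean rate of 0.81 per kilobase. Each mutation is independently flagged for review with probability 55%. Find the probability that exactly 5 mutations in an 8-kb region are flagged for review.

0.1357

Thinning: the mutations that are flagged for review themselves form a Poisson process with rate 0.55 × 0.81 = 0.4455 per kilobase.
Over the interval, μ = 0.4455 × 8 = 3.564 (an 8-kb region = 8 kilobases).
P(N = 5) = e^(−3.564) · 3.564^5/5! ≈ 0.1357.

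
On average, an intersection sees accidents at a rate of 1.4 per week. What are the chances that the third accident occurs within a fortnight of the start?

Over the interval, μ = 1.4 × 2 = 2.8 (a fortnight = 2 weeks).
The third arrival falls in the interval iff at least 3 events occur there: P(S_3 ≤ t) = P(N ≥ 3) = 1 − P(N ≤ 2) ≈ 0.5305.

0.5305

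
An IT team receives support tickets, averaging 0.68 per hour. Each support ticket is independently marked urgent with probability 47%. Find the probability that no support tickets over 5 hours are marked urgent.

Thinning: the support tickets that are marked urgent themselves form a Poisson process with rate 0.47 × 0.68 = 0.3196 per hour.
Over the interval, μ = 0.3196 × 5 = 1.598 (5 hours).
P(N = 0) = e^(−1.598) · 1.598^0/0! ≈ 0.2023.

0.2023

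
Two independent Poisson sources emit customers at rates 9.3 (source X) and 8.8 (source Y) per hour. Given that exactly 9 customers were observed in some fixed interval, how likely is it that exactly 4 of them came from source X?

Given the total, each event is independently from source X with probability p = λ_X/(λ_X+λ_Y) = 9.3/18.1 ≈ 0.5138.
So K ~ Binomial(9, 9.3/18.1): P(K = 4) = C(9,4) · (9.3/18.1)^4 · (8.8/18.1)^5 ≈ 0.2386.

0.2386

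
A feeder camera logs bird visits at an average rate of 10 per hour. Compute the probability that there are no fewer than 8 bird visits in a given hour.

0.7798

With mean μ = 10 per hour,
P(N ≥ 8) = 1 − P(N ≤ 7) = 1 − Σ_{j=0}^{7} e^(−μ) μ^j/j! ≈ 0.7798.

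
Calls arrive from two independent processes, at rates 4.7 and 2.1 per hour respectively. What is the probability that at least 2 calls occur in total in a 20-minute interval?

0.6614

Independent Poisson processes superpose: combined rate λ = 4.7 + 2.1 = 6.8 per hour.
Over the interval, μ = 6.8 × 1/3 ≈ 2.26667 (a 20-minute interval = 1/3 hours).
P(N ≥ 2) = 1 − P(N ≤ 1) ≈ 0.6614.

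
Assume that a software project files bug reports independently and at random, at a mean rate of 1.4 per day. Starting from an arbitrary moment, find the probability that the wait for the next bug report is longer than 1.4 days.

The wait for the next event is exponential with rate λ = 1.4 per day.
P(T > 1.4) = e^(−λt) = e^(−1.4 × 1.4) = e^(−1.96) ≈ 0.1409.

0.1409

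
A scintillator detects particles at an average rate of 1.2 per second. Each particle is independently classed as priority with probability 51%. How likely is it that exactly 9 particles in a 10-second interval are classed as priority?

0.0730

Thinning: the particles that are classed as priority themselves form a Poisson process with rate 0.51 × 1.2 = 0.612 per second.
Over the interval, μ = 0.612 × 10 = 6.12 (a 10-second interval = 10 seconds).
P(N = 9) = e^(−6.12) · 6.12^9/9! ≈ 0.0730.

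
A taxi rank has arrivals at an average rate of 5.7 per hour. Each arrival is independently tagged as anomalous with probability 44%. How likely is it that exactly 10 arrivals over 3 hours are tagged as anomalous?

0.0865

Thinning: the arrivals that are tagged as anomalous themselves form a Poisson process with rate 0.44 × 5.7 = 2.508 per hour.
Over the interval, μ = 2.508 × 3 = 7.524 (3 hours).
P(N = 10) = e^(−7.524) · 7.524^10/10! ≈ 0.0865.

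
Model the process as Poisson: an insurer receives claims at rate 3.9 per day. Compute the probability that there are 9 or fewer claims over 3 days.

Over the interval, μ = 3.9 × 3 = 11.7 (3 days).
P(N ≤ 9) = Σ_{j=0}^{9} e^(−μ) μ^j/j! ≈ 0.2696.

0.2696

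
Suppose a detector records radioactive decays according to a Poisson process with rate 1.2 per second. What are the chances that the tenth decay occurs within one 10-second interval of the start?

0.7576

Over the interval, μ = 1.2 × 10 = 12 (a 10-second interval = 10 seconds).
The tenth arrival falls in the interval iff at least 10 events occur there: P(S_10 ≤ t) = P(N ≥ 10) = 1 − P(N ≤ 9) ≈ 0.7576.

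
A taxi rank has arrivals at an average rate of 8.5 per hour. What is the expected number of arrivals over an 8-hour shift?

68

E[N] = λt = 8.5 × 8 = 68 (an 8-hour shift = 8 hours).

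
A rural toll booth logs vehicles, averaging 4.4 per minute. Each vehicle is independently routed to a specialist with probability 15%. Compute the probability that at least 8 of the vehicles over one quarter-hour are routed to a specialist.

Thinning: the vehicles that are routed to a specialist themselves form a Poisson process with rate 0.15 × 4.4 = 0.66 per minute.
Over the interval, μ = 0.66 × 15 = 9.9 (a quarter-hour = 15 minutes).
P(N ≥ 8) = 1 − P(N ≤ 7) ≈ 0.7706.

0.7706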